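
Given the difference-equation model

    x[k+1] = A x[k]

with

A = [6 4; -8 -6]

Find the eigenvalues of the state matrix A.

-2, 2

det(zI - A) = z^2 - (tr A)z + det A, with tr A = 6 + (-6) = 0 and det A = 6·(-6) - 4·(-8) = -36 - (-32) = -4.
So p(z) = det(zI - A) = z^2 - 4.
Factor z^2 - 4: two numbers with sum 0 and product -4 are 2 and -2, so z^2 - 4 = (z - 2)(z + 2).
Hence p(z) = (z - 2) (z + 2), with roots -2, 2.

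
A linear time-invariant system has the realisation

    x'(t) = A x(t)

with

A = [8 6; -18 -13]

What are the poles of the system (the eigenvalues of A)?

det(sI - A) = s^2 - (tr A)s + det A, with tr A = 8 + (-13) = -5 and det A = 8·(-13) - 6·(-18) = -104 - (-108) = 4.
So p(s) = det(sI - A) = s^2 + 5s + 4.
Factor s^2 + 5s + 4: two numbers with sum -5 and product 4 are -1 and -4, so s^2 + 5s + 4 = (s + 1)(s + 4).
Hence p(s) = (s + 1) (s + 4), with roots -4, -1.
All eigenvalues have negative real part, so the system is asymptotically stable.

-4, -1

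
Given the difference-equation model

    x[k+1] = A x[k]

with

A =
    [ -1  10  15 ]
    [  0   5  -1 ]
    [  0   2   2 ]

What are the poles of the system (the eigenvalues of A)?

det(zI - A) = z^3 - (tr A)z^2 + (M11 + M22 + M33)z - det A, where Mii is the 2×2 principal minor of A obtained by deleting row i and column i.
tr A = (-1) + 5 + 2 = 6; M11 = 5·2 - (-1)·2 = 10 - (-2) = 12; M22 = (-1)·2 - 15·0 = -2 - 0 = -2; M33 = (-1)·5 - 10·0 = -5 - 0 = -5; sum of minors = 5.
det A = (-1)·(5·2 - (-1)·2) - 10·(0·2 - (-1)·0) + 15·(0·2 - 5·0) = (-1)·12 - 10·0 + 15·0 = -12.
So p(z) = det(zI - A) = z^3 - 6z^2 + 5z + 12.
Rational-root test: any integer root divides 12. Testing small divisors, z = -1 works: p(-1) = -1 + (-6) + (-5) + 12 = 0, so (z + 1) is a factor.
Dividing, p(z) = (z + 1)(z^2 - 7z + 12).
Factor z^2 - 7z + 12: two numbers with sum 7 and product 12 are 4 and 3, so z^2 - 7z + 12 = (z - 4)(z - 3).
Hence p(z) = (z - 4) (z - 3) (z + 1), with roots -1, 3, 4.

-1, 3, 4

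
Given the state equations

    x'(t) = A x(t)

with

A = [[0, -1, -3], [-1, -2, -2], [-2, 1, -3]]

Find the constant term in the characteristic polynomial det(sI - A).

-14

Expand det(sI - A) for the 3×3 matrix.
p(s) = s^3 + 5s^2 + s - 14.
(Check: constant term = det(-A) = (-1)^3 det A = -14; coefficient of s^2 = -tr A = 5.)
The constant term is -14.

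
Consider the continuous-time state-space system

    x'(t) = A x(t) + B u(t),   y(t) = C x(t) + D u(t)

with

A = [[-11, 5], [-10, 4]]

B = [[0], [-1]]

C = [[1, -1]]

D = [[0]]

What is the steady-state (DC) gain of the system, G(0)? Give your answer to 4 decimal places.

G(0) = C(-A)^{-1}B + D = -C A^{-1} B + D.
det A = 6, so A^{-1} = (1/6)·adj(A) = [[2/3, -5/6], [5/3, -11/6]]
A^{-1} B = [5/6, 11/6]^T
C A^{-1} B = -1
G(0) = D - C A^{-1} B = 0 - (-1) = 1

1.0000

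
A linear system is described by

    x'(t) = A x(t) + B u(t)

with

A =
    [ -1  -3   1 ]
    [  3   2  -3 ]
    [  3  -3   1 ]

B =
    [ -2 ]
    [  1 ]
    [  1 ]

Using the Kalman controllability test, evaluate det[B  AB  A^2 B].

AB = [[0], [-7], [-8]]
A^2B = [[13], [10], [13]]
Controllability matrix C = [B  AB  A^2B] = [[-2, 0, 13], [1, -7, 10], [1, -8, 13]]
Expanding along the first row, det(C) = (-2)·((-7)·13 - 10·(-8)) - 0·(1·13 - 10·1) + 13·(1·(-8) - (-7)·1) = (-2)·(-11) - 0·3 + 13·(-1) = 9
Since det(C) ≠ 0, rank(C) = 3 and the system is completely controllable.

9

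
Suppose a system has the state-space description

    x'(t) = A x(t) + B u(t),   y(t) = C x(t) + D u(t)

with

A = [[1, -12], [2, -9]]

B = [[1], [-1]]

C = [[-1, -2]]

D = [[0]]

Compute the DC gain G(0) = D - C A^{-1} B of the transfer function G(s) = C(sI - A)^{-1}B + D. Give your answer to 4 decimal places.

-1.8000

G(0) = C(-A)^{-1}B + D = -C A^{-1} B + D.
det A = 15, so A^{-1} = (1/15)·adj(A) = [[-3/5, 4/5], [-2/15, 1/15]]
A^{-1} B = [-7/5, -1/5]^T
C A^{-1} B = 9/5
G(0) = D - C A^{-1} B = 0 - (9/5) = -9/5 ≈ -1.8000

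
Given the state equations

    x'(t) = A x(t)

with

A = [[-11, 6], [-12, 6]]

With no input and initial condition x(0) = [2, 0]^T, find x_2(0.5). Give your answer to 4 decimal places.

det(sI - A) = s^2 - (tr A)s + det A, with tr A = (-11) + 6 = -5 and det A = (-11)·6 - 6·(-12) = -66 - (-72) = 6.
So p(s) = det(sI - A) = s^2 + 5s + 6.
Factor s^2 + 5s + 6: two numbers with sum -5 and product 6 are -2 and -3, so s^2 + 5s + 6 = (s + 2)(s + 3).
Hence p(s) = (s + 2) (s + 3), with roots -3, -2.
The eigenvalues -3, -2 are distinct and real, so A is diagonalisable and x(t) = e^{At} x(0) = V diag(e^{λ_i t}) V^{-1} x(0), where the columns of V are the eigenvectors.
λ = -3: A - (-3)I = [[-8, 6], [-12, 9]]. Row 1 gives (-8)·v1 + 6·v2 = 0, so take v_1 = [-3, -4]^T.
λ = -2: A - (-2)I = [[-9, 6], [-12, 8]]. Row 1 gives (-9)·v1 + 6·v2 = 0, so take v_2 = [2, 3]^T.
V = [v_1 v_2] = [[-3, 2], [-4, 3]] has det V = -1, so V^{-1} = adj(V)/det V = [[-3, 2], [-4, 3]].
Modal coordinates z(0) = V^{-1} x(0): (-3)·2 + 2·0 = -6; (-4)·2 + 3·0 = -8; so z(0) = [-6, -8]^T.
x_2(t) = Σ_i (v_i)_2 · z_i(0) · e^{λ_i t} (row 2 of V times the modal terms).
x_2(0.5) = (-4)·(-6)·e^{-3·0.5} + 3·(-8)·e^{-2·0.5} = 24·0.223130 + (-24)·0.367879 = -3.4740.

-3.4740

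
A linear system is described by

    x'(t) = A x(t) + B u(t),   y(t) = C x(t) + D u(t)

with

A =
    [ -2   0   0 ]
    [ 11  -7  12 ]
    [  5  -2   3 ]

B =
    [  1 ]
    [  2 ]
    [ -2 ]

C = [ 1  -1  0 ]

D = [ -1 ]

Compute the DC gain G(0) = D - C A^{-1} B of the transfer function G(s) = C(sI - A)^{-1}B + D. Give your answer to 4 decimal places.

G(0) = C(-A)^{-1}B + D = -C A^{-1} B + D.
det A = -6, so A^{-1} = (1/-6)·adj(A) = [[-1/2, 0, 0], [-9/2, 1, -4], [-13/6, 2/3, -7/3]]
A^{-1} B = [-1/2, 11/2, 23/6]^T
C A^{-1} B = -6
G(0) = D - C A^{-1} B = -1 - (-6) = 5

5.0000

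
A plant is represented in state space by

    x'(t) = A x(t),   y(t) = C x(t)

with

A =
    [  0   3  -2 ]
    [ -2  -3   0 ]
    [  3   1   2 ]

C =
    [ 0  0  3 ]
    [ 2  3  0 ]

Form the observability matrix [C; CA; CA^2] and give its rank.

3

CA = [[9, 3, 6], [-6, -3, -4]]
CA^2 = [[12, 24, -6], [-6, -13, 4]]
Observability matrix O = [C; CA; CA^2] = [[0, 0, 3], [2, 3, 0], [9, 3, 6], [-6, -3, -4], [12, 24, -6], [-6, -13, 4]]
Take the 3×3 submatrix of O formed by rows 1, 2, 3: [[0, 0, 3], [2, 3, 0], [9, 3, 6]]. Its determinant is 0·(3·6 - 0·3) - 0·(2·6 - 0·9) + 3·(2·3 - 3·9) = 0·18 - 0·12 + 3·(-21) = -63 ≠ 0.
So rank(O) ≥ 3; since O has 3 columns, rank(O) = 3.
rank(O) = 3 = n, so the pair (A, C) is completely observable.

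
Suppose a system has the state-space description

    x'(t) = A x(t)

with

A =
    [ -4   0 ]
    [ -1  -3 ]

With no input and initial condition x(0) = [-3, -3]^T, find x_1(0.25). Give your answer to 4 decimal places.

-1.1036

det(sI - A) = s^2 - (tr A)s + det A, with tr A = (-4) + (-3) = -7 and det A = (-4)·(-3) - 0·(-1) = 12 - 0 = 12.
So p(s) = det(sI - A) = s^2 + 7s + 12.
Factor s^2 + 7s + 12: two numbers with sum -7 and product 12 are -3 and -4, so s^2 + 7s + 12 = (s + 3)(s + 4).
Hence p(s) = (s + 3) (s + 4), with roots -4, -3.
The eigenvalues -4, -3 are distinct and real, so A is diagonalisable and x(t) = e^{At} x(0) = V diag(e^{λ_i t}) V^{-1} x(0), where the columns of V are the eigenvectors.
λ = -4: A - (-4)I = [[0, 0], [-1, 1]]. Row 2 gives (-1)·v1 + 1·v2 = 0, so take v_1 = [-1, -1]^T.
λ = -3: A - (-3)I = [[-1, 0], [-1, 0]]. Row 1 gives (-1)·v1 + 0·v2 = 0, so take v_2 = [0, 1]^T.
V = [v_1 v_2] = [[-1, 0], [-1, 1]] has det V = -1, so V^{-1} = adj(V)/det V = [[-1, 0], [-1, 1]].
Modal coordinates z(0) = V^{-1} x(0): (-1)·(-3) + 0·(-3) = 3; (-1)·(-3) + 1·(-3) = 0; so z(0) = [3, 0]^T.
x_1(t) = Σ_i (v_i)_1 · z_i(0) · e^{λ_i t} (row 1 of V times the modal terms).
x_1(0.25) = (-1)·3·e^{-4·0.25} + 0·0·e^{-3·0.25} = (-3)·0.367879 + 0·0.472367 = -1.1036.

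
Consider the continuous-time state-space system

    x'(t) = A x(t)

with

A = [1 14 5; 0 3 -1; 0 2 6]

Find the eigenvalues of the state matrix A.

det(sI - A) = s^3 - (tr A)s^2 + (M11 + M22 + M33)s - det A, where Mii is the 2×2 principal minor of A obtained by deleting row i and column i.
tr A = 1 + 3 + 6 = 10; M11 = 3·6 - (-1)·2 = 18 - (-2) = 20; M22 = 1·6 - 5·0 = 6 - 0 = 6; M33 = 1·3 - 14·0 = 3 - 0 = 3; sum of minors = 29.
det A = 1·(3·6 - (-1)·2) - 14·(0·6 - (-1)·0) + 5·(0·2 - 3·0) = 1·20 - 14·0 + 5·0 = 20.
So p(s) = det(sI - A) = s^3 - 10s^2 + 29s - 20.
Rational-root test: any integer root divides -20. Testing small divisors, s = 1 works: p(1) = 1 + (-10) + 29 + (-20) = 0, so (s - 1) is a factor.
Dividing, p(s) = (s - 1)(s^2 - 9s + 20).
Factor s^2 - 9s + 20: two numbers with sum 9 and product 20 are 5 and 4, so s^2 - 9s + 20 = (s - 5)(s - 4).
Hence p(s) = (s - 5) (s - 4) (s - 1), with roots 1, 4, 5.
At least one eigenvalue has non-negative real part, so the system is not asymptotically stable.

1, 4, 5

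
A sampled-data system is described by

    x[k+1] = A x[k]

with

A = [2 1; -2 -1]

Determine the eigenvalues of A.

det(zI - A) = z^2 - (tr A)z + det A, with tr A = 2 + (-1) = 1 and det A = 2·(-1) - 1·(-2) = -2 - (-2) = 0.
So p(z) = det(zI - A) = z^2 - z.
Factor z^2 - z: two numbers with sum 1 and product 0 are 1 and 0, so z^2 - z = z(z - 1).
Hence p(z) = z (z - 1), with roots 0, 1.

0, 1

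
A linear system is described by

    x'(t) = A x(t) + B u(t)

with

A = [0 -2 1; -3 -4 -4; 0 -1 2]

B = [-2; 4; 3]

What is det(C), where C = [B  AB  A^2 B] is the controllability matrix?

4023

AB = [[-5], [-22], [2]]
A^2B = [[46], [95], [26]]
Controllability matrix C = [B  AB  A^2B] = [[-2, -5, 46], [4, -22, 95], [3, 2, 26]]
Expanding along the first row, det(C) = (-2)·((-22)·26 - 95·2) - (-5)·(4·26 - 95·3) + 46·(4·2 - (-22)·3) = (-2)·(-762) - (-5)·(-181) + 46·74 = 4023
Since det(C) ≠ 0, rank(C) = 3 and the system is completely controllable.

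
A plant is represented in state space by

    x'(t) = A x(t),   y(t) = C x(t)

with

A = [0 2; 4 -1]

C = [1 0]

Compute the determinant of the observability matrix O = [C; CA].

2

CA = [[0, 2]]
Observability matrix O = [C; CA] = [[1, 0], [0, 2]]
det(O) = 1·2 - 0·0 = 2 - 0 = 2
Since det(O) ≠ 0, rank(O) = 2 and the system is completely observable.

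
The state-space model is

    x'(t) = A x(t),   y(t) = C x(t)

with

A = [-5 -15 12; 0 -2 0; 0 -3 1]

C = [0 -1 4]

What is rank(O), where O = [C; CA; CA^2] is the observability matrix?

CA = [[0, -10, 4]]
CA^2 = [[0, 8, 4]]
Observability matrix O = [C; CA; CA^2] = [[0, -1, 4], [0, -10, 4], [0, 8, 4]]
Column 1 of O is identically zero, so rank(O) ≤ 2.
The 2×2 minor from rows 1, 2, columns 2, 3 is (-1)·4 - 4·(-10) = -4 - (-40) = 36 ≠ 0, so rank(O) = 2.
rank(O) = 2 < n = 3, so the pair (A, C) is not completely observable.

2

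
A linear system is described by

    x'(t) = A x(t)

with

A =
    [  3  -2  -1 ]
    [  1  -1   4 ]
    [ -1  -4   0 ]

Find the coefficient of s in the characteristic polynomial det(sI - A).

14

Expand det(sI - A) for the 3×3 matrix.
p(s) = s^3 - 2s^2 + 14s - 61.
(Check: constant term = det(-A) = (-1)^3 det A = -61; coefficient of s^2 = -tr A = -2.)
The coefficient of s is 14.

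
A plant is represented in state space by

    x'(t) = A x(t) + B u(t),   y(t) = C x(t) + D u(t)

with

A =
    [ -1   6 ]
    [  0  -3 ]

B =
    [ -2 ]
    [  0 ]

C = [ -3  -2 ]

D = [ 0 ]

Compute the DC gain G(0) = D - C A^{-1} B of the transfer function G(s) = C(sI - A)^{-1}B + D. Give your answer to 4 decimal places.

G(0) = C(-A)^{-1}B + D = -C A^{-1} B + D.
det A = 3, so A^{-1} = (1/3)·adj(A) = [[-1, -2], [0, -1/3]]
A^{-1} B = [2, 0]^T
C A^{-1} B = -6
G(0) = D - C A^{-1} B = 0 - (-6) = 6

6.0000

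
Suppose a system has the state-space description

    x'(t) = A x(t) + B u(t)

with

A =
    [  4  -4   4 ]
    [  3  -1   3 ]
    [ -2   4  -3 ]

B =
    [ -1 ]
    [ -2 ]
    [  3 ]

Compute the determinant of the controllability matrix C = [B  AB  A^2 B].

747

AB = [[16], [8], [-15]]
A^2B = [[-28], [-5], [45]]
Controllability matrix C = [B  AB  A^2B] = [[-1, 16, -28], [-2, 8, -5], [3, -15, 45]]
Expanding along the first row, det(C) = (-1)·(8·45 - (-5)·(-15)) - 16·((-2)·45 - (-5)·3) + (-28)·((-2)·(-15) - 8·3) = (-1)·285 - 16·(-75) + (-28)·6 = 747
Since det(C) ≠ 0, rank(C) = 3 and the system is completely controllable.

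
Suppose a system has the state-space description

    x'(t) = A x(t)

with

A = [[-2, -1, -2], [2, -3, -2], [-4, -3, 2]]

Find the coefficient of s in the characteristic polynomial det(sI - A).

-16

Expand det(sI - A) for the 3×3 matrix.
p(s) = s^3 + 3s^2 - 16s - 56.
(Check: constant term = det(-A) = (-1)^3 det A = -56; coefficient of s^2 = -tr A = 3.)
The coefficient of s is -16.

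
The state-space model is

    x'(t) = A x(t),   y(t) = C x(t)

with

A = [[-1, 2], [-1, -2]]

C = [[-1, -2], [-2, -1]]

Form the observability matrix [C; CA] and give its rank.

2

CA = [[3, 2], [3, -2]]
Observability matrix O = [C; CA] = [[-1, -2], [-2, -1], [3, 2], [3, -2]]
Take the 2×2 submatrix of O formed by rows 1, 2: [[-1, -2], [-2, -1]]. Its determinant is (-1)·(-1) - (-2)·(-2) = 1 - 4 = -3 ≠ 0.
So rank(O) ≥ 2; since O has 2 columns, rank(O) = 2.
rank(O) = 2 = n, so the pair (A, C) is completely observable.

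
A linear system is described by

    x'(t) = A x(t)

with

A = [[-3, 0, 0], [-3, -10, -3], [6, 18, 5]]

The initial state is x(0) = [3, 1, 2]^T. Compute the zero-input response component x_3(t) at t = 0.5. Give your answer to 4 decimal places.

det(sI - A) = s^3 - (tr A)s^2 + (M11 + M22 + M33)s - det A, where Mii is the 2×2 principal minor of A obtained by deleting row i and column i.
tr A = (-3) + (-10) + 5 = -8; M11 = (-10)·5 - (-3)·18 = -50 - (-54) = 4; M22 = (-3)·5 - 0·6 = -15 - 0 = -15; M33 = (-3)·(-10) - 0·(-3) = 30 - 0 = 30; sum of minors = 19.
det A = (-3)·((-10)·5 - (-3)·18) - 0·((-3)·5 - (-3)·6) + 0·((-3)·18 - (-10)·6) = (-3)·4 - 0·3 + 0·6 = -12.
So p(s) = det(sI - A) = s^3 + 8s^2 + 19s + 12.
Rational-root test: any integer root divides 12. Testing small divisors, s = -1 works: p(-1) = -1 + 8 + (-19) + 12 = 0, so (s + 1) is a factor.
Dividing, p(s) = (s + 1)(s^2 + 7s + 12).
Factor s^2 + 7s + 12: two numbers with sum -7 and product 12 are -3 and -4, so s^2 + 7s + 12 = (s + 3)(s + 4).
Hence p(s) = (s + 1) (s + 3) (s + 4), with roots -4, -3, -1.
The eigenvalues -4, -3, -1 are distinct and real, so A is diagonalisable and x(t) = e^{At} x(0) = V diag(e^{λ_i t}) V^{-1} x(0), where the columns of V are the eigenvectors.
λ = -4: A - (-4)I = [[1, 0, 0], [-3, -6, -3], [6, 18, 9]]. v must be orthogonal to every row; (row 1) × (row 2) = [0, 3, -6], so take v_1 = [0, 1, -2]^T.
λ = -3: A - (-3)I = [[0, 0, 0], [-3, -7, -3], [6, 18, 8]]. v must be orthogonal to every row; (row 2) × (row 3) = [-2, 6, -12], so take v_2 = [1, -3, 6]^T.
λ = -1: A - (-1)I = [[-2, 0, 0], [-3, -9, -3], [6, 18, 6]]. v must be orthogonal to every row; (row 1) × (row 2) = [0, -6, 18], so take v_3 = [0, -1, 3]^T.
V = [v_1 v_2 v_3] = [[0, 1, 0], [1, -3, -1], [-2, 6, 3]] has det V = -1, so V^{-1} = adj(V)/det V = [[3, 3, 1], [1, 0, 0], [0, 2, 1]].
Modal coordinates z(0) = V^{-1} x(0): 3·3 + 3·1 + 1·2 = 14; 1·3 + 0·1 + 0·2 = 3; 0·3 + 2·1 + 1·2 = 4; so z(0) = [14, 3, 4]^T.
x_3(t) = Σ_i (v_i)_3 · z_i(0) · e^{λ_i t} (row 3 of V times the modal terms).
x_3(0.5) = (-2)·14·e^{-4·0.5} + 6·3·e^{-3·0.5} + 3·4·e^{-1·0.5} = (-28)·0.135335 + 18·0.223130 + 12·0.606531 = 7.5053.

7.5053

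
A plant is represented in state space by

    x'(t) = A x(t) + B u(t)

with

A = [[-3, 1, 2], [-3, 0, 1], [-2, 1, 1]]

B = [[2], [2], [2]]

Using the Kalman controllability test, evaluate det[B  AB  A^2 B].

AB = [[0], [-4], [0]]
A^2B = [[-4], [0], [-4]]
Controllability matrix C = [B  AB  A^2B] = [[2, 0, -4], [2, -4, 0], [2, 0, -4]]
Expanding along the first row, det(C) = 2·((-4)·(-4) - 0·0) - 0·(2·(-4) - 0·2) + (-4)·(2·0 - (-4)·2) = 2·16 - 0·(-8) + (-4)·8 = 0
Since det(C) = 0, rank(C) < 3 and the system is not completely controllable.

0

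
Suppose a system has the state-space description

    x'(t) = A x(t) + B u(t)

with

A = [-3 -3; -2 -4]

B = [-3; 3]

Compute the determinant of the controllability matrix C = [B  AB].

AB = [[0], [-6]]
Controllability matrix C = [B  AB] = [[-3, 0], [3, -6]]
det(C) = (-3)·(-6) - 0·3 = 18 - 0 = 18
Since det(C) ≠ 0, rank(C) = 2 and the system is completely controllable.

18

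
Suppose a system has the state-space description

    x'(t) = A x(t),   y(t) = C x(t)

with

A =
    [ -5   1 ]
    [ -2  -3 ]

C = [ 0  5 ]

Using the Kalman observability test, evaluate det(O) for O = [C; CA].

CA = [[-10, -15]]
Observability matrix O = [C; CA] = [[0, 5], [-10, -15]]
det(O) = 0·(-15) - 5·(-10) = 0 - (-50) = 50
Since det(O) ≠ 0, rank(O) = 2 and the system is completely observable.

50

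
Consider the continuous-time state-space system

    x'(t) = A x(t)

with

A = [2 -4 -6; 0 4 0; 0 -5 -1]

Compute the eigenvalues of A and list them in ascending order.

det(sI - A) = s^3 - (tr A)s^2 + (M11 + M22 + M33)s - det A, where Mii is the 2×2 principal minor of A obtained by deleting row i and column i.
tr A = 2 + 4 + (-1) = 5; M11 = 4·(-1) - 0·(-5) = -4 - 0 = -4; M22 = 2·(-1) - (-6)·0 = -2 - 0 = -2; M33 = 2·4 - (-4)·0 = 8 - 0 = 8; sum of minors = 2.
det A = 2·(4·(-1) - 0·(-5)) - (-4)·(0·(-1) - 0·0) + (-6)·(0·(-5) - 4·0) = 2·(-4) - (-4)·0 + (-6)·0 = -8.
So p(s) = det(sI - A) = s^3 - 5s^2 + 2s + 8.
Rational-root test: any integer root divides 8. Testing small divisors, s = -1 works: p(-1) = -1 + (-5) + (-2) + 8 = 0, so (s + 1) is a factor.
Dividing, p(s) = (s + 1)(s^2 - 6s + 8).
Factor s^2 - 6s + 8: two numbers with sum 6 and product 8 are 4 and 2, so s^2 - 6s + 8 = (s - 4)(s - 2).
Hence p(s) = (s - 4) (s - 2) (s + 1), with roots -1, 2, 4.
At least one eigenvalue has non-negative real part, so the system is not asymptotically stable.

-1, 2, 4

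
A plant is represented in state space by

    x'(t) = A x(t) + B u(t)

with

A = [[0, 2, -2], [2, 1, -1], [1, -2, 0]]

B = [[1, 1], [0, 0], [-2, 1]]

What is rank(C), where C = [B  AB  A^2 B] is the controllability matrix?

3

AB = [[4, -2], [4, 1], [1, 1]]
A^2B = [[6, 0], [11, -4], [-4, -4]]
Controllability matrix C = [B  AB  A^2B] = [[1, 1, 4, -2, 6, 0], [0, 0, 4, 1, 11, -4], [-2, 1, 1, 1, -4, -4]]
Take the 3×3 submatrix of C formed by columns 1, 2, 3: [[1, 1, 4], [0, 0, 4], [-2, 1, 1]]. Its determinant is 1·(0·1 - 4·1) - 1·(0·1 - 4·(-2)) + 4·(0·1 - 0·(-2)) = 1·(-4) - 1·8 + 4·0 = -12 ≠ 0.
So rank(C) ≥ 3; since C has 3 rows, rank(C) = 3.
rank(C) = 3 = n, so the pair (A, B) is completely controllable.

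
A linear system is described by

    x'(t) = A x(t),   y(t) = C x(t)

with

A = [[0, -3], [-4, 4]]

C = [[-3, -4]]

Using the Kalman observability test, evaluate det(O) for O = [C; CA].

CA = [[16, -7]]
Observability matrix O = [C; CA] = [[-3, -4], [16, -7]]
det(O) = (-3)·(-7) - (-4)·16 = 21 - (-64) = 85
Since det(O) ≠ 0, rank(O) = 2 and the system is completely observable.

85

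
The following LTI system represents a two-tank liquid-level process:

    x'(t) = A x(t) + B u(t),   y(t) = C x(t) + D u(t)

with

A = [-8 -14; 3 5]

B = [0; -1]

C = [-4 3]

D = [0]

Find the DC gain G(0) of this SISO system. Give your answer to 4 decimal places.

G(0) = C(-A)^{-1}B + D = -C A^{-1} B + D.
det A = 2, so A^{-1} = (1/2)·adj(A) = [[5/2, 7], [-3/2, -4]]
A^{-1} B = [-7, 4]^T
C A^{-1} B = 40
G(0) = D - C A^{-1} B = 0 - (40) = -40

-40.0000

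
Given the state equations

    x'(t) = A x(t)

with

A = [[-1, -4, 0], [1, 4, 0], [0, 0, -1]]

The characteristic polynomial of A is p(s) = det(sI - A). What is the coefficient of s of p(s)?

-3

Expand det(sI - A) for the 3×3 matrix.
p(s) = s^3 - 2s^2 - 3s.
(Check: constant term = det(-A) = (-1)^3 det A = 0; coefficient of s^2 = -tr A = -2.)
The coefficient of s is -3.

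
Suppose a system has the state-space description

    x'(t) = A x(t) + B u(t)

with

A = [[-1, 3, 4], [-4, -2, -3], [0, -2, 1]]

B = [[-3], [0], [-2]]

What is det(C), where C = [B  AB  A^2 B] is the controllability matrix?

3848

AB = [[-5], [18], [-2]]
A^2B = [[51], [-10], [-38]]
Controllability matrix C = [B  AB  A^2B] = [[-3, -5, 51], [0, 18, -10], [-2, -2, -38]]
Expanding along the first row, det(C) = (-3)·(18·(-38) - (-10)·(-2)) - (-5)·(0·(-38) - (-10)·(-2)) + 51·(0·(-2) - 18·(-2)) = (-3)·(-704) - (-5)·(-20) + 51·36 = 3848
Since det(C) ≠ 0, rank(C) = 3 and the system is completely controllable.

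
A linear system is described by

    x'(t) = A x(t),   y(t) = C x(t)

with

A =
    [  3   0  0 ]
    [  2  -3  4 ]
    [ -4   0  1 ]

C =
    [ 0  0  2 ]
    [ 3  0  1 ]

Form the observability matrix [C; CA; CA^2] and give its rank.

2

CA = [[-8, 0, 2], [5, 0, 1]]
CA^2 = [[-32, 0, 2], [11, 0, 1]]
Observability matrix O = [C; CA; CA^2] = [[0, 0, 2], [3, 0, 1], [-8, 0, 2], [5, 0, 1], [-32, 0, 2], [11, 0, 1]]
Column 2 of O is identically zero, so rank(O) ≤ 2.
The 2×2 minor from rows 1, 2, columns 1, 3 is 0·1 - 2·3 = 0 - 6 = -6 ≠ 0, so rank(O) = 2.
rank(O) = 2 < n = 3, so the pair (A, C) is not completely observable.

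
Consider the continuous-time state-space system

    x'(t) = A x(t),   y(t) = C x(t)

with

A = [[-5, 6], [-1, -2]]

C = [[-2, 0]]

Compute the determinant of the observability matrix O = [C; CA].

CA = [[10, -12]]
Observability matrix O = [C; CA] = [[-2, 0], [10, -12]]
det(O) = (-2)·(-12) - 0·10 = 24 - 0 = 24
Since det(O) ≠ 0, rank(O) = 2 and the system is completely observable.

24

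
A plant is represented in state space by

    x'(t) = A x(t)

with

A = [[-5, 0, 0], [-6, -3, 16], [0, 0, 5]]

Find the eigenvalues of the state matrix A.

-5, -3, 5

det(sI - A) = s^3 - (tr A)s^2 + (M11 + M22 + M33)s - det A, where Mii is the 2×2 principal minor of A obtained by deleting row i and column i.
tr A = (-5) + (-3) + 5 = -3; M11 = (-3)·5 - 16·0 = -15 - 0 = -15; M22 = (-5)·5 - 0·0 = -25 - 0 = -25; M33 = (-5)·(-3) - 0·(-6) = 15 - 0 = 15; sum of minors = -25.
det A = (-5)·((-3)·5 - 16·0) - 0·((-6)·5 - 16·0) + 0·((-6)·0 - (-3)·0) = (-5)·(-15) - 0·(-30) + 0·0 = 75.
So p(s) = det(sI - A) = s^3 + 3s^2 - 25s - 75.
Rational-root test: any integer root divides -75. Testing small divisors, s = -3 works: p(-3) = -27 + 27 + 75 + (-75) = 0, so (s + 3) is a factor.
Dividing, p(s) = (s + 3)(s^2 - 25).
Factor s^2 - 25: two numbers with sum 0 and product -25 are 5 and -5, so s^2 - 25 = (s - 5)(s + 5).
Hence p(s) = (s - 5) (s + 3) (s + 5), with roots -5, -3, 5.
At least one eigenvalue has non-negative real part, so the system is not asymptotically stable.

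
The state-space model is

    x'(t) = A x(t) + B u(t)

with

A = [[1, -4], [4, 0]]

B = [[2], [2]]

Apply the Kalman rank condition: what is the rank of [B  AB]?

2

AB = [[-6], [8]]
Controllability matrix C = [B  AB] = [[2, -6], [2, 8]]
det(C) = 2·8 - (-6)·2 = 16 - (-12) = 28 ≠ 0, so rank(C) = 2.
rank(C) = 2 = n, so the pair (A, B) is completely controllable.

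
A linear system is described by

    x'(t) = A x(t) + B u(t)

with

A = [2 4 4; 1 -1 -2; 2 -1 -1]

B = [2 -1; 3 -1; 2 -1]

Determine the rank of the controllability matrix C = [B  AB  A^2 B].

3

AB = [[24, -10], [-5, 2], [-1, 0]]
A^2B = [[24, -12], [31, -12], [54, -22]]
Controllability matrix C = [B  AB  A^2B] = [[2, -1, 24, -10, 24, -12], [3, -1, -5, 2, 31, -12], [2, -1, -1, 0, 54, -22]]
Take the 3×3 submatrix of C formed by columns 1, 2, 3: [[2, -1, 24], [3, -1, -5], [2, -1, -1]]. Its determinant is 2·((-1)·(-1) - (-5)·(-1)) - (-1)·(3·(-1) - (-5)·2) + 24·(3·(-1) - (-1)·2) = 2·(-4) - (-1)·7 + 24·(-1) = -25 ≠ 0.
So rank(C) ≥ 3; since C has 3 rows, rank(C) = 3.
rank(C) = 3 = n, so the pair (A, B) is completely controllable.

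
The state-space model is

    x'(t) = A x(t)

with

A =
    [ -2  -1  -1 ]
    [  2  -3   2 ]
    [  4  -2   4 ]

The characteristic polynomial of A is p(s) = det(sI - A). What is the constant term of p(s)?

-8

Expand det(sI - A) for the 3×3 matrix.
p(s) = s^3 + s^2 - 4s - 8.
(Check: constant term = det(-A) = (-1)^3 det A = -8; coefficient of s^2 = -tr A = 1.)
The constant term is -8.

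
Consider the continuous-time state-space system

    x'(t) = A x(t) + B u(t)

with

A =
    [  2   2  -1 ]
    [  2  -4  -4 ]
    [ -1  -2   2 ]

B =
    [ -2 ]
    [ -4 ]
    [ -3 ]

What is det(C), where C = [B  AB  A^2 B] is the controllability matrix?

-490

AB = [[-9], [24], [4]]
A^2B = [[26], [-130], [-31]]
Controllability matrix C = [B  AB  A^2B] = [[-2, -9, 26], [-4, 24, -130], [-3, 4, -31]]
Expanding along the first row, det(C) = (-2)·(24·(-31) - (-130)·4) - (-9)·((-4)·(-31) - (-130)·(-3)) + 26·((-4)·4 - 24·(-3)) = (-2)·(-224) - (-9)·(-266) + 26·56 = -490
Since det(C) ≠ 0, rank(C) = 3 and the system is completely controllable.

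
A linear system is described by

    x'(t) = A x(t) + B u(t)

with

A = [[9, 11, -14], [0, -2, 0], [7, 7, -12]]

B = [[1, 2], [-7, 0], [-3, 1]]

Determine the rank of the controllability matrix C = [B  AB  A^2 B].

2

AB = [[-26, 4], [14, 0], [-6, 2]]
A^2B = [[4, 8], [-28, 0], [-12, 4]]
Controllability matrix C = [B  AB  A^2B] = [[1, 2, -26, 4, 4, 8], [-7, 0, 14, 0, -28, 0], [-3, 1, -6, 2, -12, 4]]
The rows r1, r2, r3 of C are linearly dependent: -r1 - r2 + 2·r3 = 0 (check each entry), so rank(C) ≤ 2.
The 2×2 minor from rows 1, 2, columns 1, 2 is 1·0 - 2·(-7) = 0 - (-14) = 14 ≠ 0, so rank(C) = 2.
rank(C) = 2 < n = 3, so the pair (A, B) is not completely controllable.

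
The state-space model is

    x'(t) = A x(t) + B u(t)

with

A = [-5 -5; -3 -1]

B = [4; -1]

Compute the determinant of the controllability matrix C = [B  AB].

AB = [[-15], [-11]]
Controllability matrix C = [B  AB] = [[4, -15], [-1, -11]]
det(C) = 4·(-11) - (-15)·(-1) = -44 - 15 = -59
Since det(C) ≠ 0, rank(C) = 2 and the system is completely controllable.

-59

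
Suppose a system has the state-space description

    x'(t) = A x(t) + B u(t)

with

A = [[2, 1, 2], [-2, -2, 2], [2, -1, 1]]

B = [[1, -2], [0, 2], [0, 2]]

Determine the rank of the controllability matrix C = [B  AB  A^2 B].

3

AB = [[2, 2], [-2, 4], [2, -4]]
A^2B = [[6, 0], [4, -20], [8, -4]]
Controllability matrix C = [B  AB  A^2B] = [[1, -2, 2, 2, 6, 0], [0, 2, -2, 4, 4, -20], [0, 2, 2, -4, 8, -4]]
Take the 3×3 submatrix of C formed by columns 1, 2, 3: [[1, -2, 2], [0, 2, -2], [0, 2, 2]]. Its determinant is 1·(2·2 - (-2)·2) - (-2)·(0·2 - (-2)·0) + 2·(0·2 - 2·0) = 1·8 - (-2)·0 + 2·0 = 8 ≠ 0.
So rank(C) ≥ 3; since C has 3 rows, rank(C) = 3.
rank(C) = 3 = n, so the pair (A, B) is completely controllable.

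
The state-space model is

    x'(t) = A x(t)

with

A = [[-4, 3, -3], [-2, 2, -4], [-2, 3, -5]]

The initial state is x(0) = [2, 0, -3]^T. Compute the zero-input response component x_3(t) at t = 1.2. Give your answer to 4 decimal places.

0.4418

det(sI - A) = s^3 - (tr A)s^2 + (M11 + M22 + M33)s - det A, where Mii is the 2×2 principal minor of A obtained by deleting row i and column i.
tr A = (-4) + 2 + (-5) = -7; M11 = 2·(-5) - (-4)·3 = -10 - (-12) = 2; M22 = (-4)·(-5) - (-3)·(-2) = 20 - 6 = 14; M33 = (-4)·2 - 3·(-2) = -8 - (-6) = -2; sum of minors = 14.
det A = (-4)·(2·(-5) - (-4)·3) - 3·((-2)·(-5) - (-4)·(-2)) + (-3)·((-2)·3 - 2·(-2)) = (-4)·2 - 3·2 + (-3)·(-2) = -8.
So p(s) = det(sI - A) = s^3 + 7s^2 + 14s + 8.
Rational-root test: any integer root divides 8. Testing small divisors, s = -1 works: p(-1) = -1 + 7 + (-14) + 8 = 0, so (s + 1) is a factor.
Dividing, p(s) = (s + 1)(s^2 + 6s + 8).
Factor s^2 + 6s + 8: two numbers with sum -6 and product 8 are -2 and -4, so s^2 + 6s + 8 = (s + 2)(s + 4).
Hence p(s) = (s + 1) (s + 2) (s + 4), with roots -4, -2, -1.
The eigenvalues -4, -2, -1 are distinct and real, so A is diagonalisable and x(t) = e^{At} x(0) = V diag(e^{λ_i t}) V^{-1} x(0), where the columns of V are the eigenvectors.
λ = -4: A - (-4)I = [[0, 3, -3], [-2, 6, -4], [-2, 3, -1]]. v must be orthogonal to every row; (row 1) × (row 2) = [6, 6, 6], so take v_1 = [1, 1, 1]^T.
λ = -2: A - (-2)I = [[-2, 3, -3], [-2, 4, -4], [-2, 3, -3]]. v must be orthogonal to every row; (row 1) × (row 2) = [0, -2, -2], so take v_2 = [0, -1, -1]^T.
λ = -1: A - (-1)I = [[-3, 3, -3], [-2, 3, -4], [-2, 3, -4]]. v must be orthogonal to every row; (row 1) × (row 2) = [-3, -6, -3], so take v_3 = [1, 2, 1]^T.
V = [v_1 v_2 v_3] = [[1, 0, 1], [1, -1, 2], [1, -1, 1]] has det V = 1, so V^{-1} = adj(V)/det V = [[1, -1, 1], [1, 0, -1], [0, 1, -1]].
Modal coordinates z(0) = V^{-1} x(0): 1·2 + (-1)·0 + 1·(-3) = -1; 1·2 + 0·0 + (-1)·(-3) = 5; 0·2 + 1·0 + (-1)·(-3) = 3; so z(0) = [-1, 5, 3]^T.
x_3(t) = Σ_i (v_i)_3 · z_i(0) · e^{λ_i t} (row 3 of V times the modal terms).
x_3(1.2) = 1·(-1)·e^{-4·1.2} + (-1)·5·e^{-2·1.2} + 1·3·e^{-1·1.2} = (-1)·0.008230 + (-5)·0.090718 + 3·0.301194 = 0.4418.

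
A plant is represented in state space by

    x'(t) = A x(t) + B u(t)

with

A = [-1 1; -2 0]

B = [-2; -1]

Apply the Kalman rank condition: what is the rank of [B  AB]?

2

AB = [[1], [4]]
Controllability matrix C = [B  AB] = [[-2, 1], [-1, 4]]
det(C) = (-2)·4 - 1·(-1) = -8 - (-1) = -7 ≠ 0, so rank(C) = 2.
rank(C) = 2 = n, so the pair (A, B) is completely controllable.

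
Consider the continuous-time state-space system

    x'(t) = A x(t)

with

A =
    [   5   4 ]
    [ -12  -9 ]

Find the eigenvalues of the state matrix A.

-3, -1

det(sI - A) = s^2 - (tr A)s + det A, with tr A = 5 + (-9) = -4 and det A = 5·(-9) - 4·(-12) = -45 - (-48) = 3.
So p(s) = det(sI - A) = s^2 + 4s + 3.
Factor s^2 + 4s + 3: two numbers with sum -4 and product 3 are -1 and -3, so s^2 + 4s + 3 = (s + 1)(s + 3).
Hence p(s) = (s + 1) (s + 3), with roots -3, -1.
All eigenvalues have negative real part, so the system is asymptotically stable.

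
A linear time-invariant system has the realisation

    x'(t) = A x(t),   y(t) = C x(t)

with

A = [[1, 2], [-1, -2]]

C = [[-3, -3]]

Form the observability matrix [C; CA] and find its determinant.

CA = [[0, 0]]
Observability matrix O = [C; CA] = [[-3, -3], [0, 0]]
det(O) = (-3)·0 - (-3)·0 = 0 - 0 = 0
Since det(O) = 0, rank(O) < 2 and the system is not completely observable.

0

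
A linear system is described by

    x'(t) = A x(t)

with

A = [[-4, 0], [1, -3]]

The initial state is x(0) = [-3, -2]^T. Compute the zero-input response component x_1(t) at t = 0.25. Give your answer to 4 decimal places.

-1.1036

det(sI - A) = s^2 - (tr A)s + det A, with tr A = (-4) + (-3) = -7 and det A = (-4)·(-3) - 0·1 = 12 - 0 = 12.
So p(s) = det(sI - A) = s^2 + 7s + 12.
Factor s^2 + 7s + 12: two numbers with sum -7 and product 12 are -3 and -4, so s^2 + 7s + 12 = (s + 3)(s + 4).
Hence p(s) = (s + 3) (s + 4), with roots -4, -3.
The eigenvalues -4, -3 are distinct and real, so A is diagonalisable and x(t) = e^{At} x(0) = V diag(e^{λ_i t}) V^{-1} x(0), where the columns of V are the eigenvectors.
λ = -4: A - (-4)I = [[0, 0], [1, 1]]. Row 2 gives 1·v1 + 1·v2 = 0, so take v_1 = [1, -1]^T.
λ = -3: A - (-3)I = [[-1, 0], [1, 0]]. Row 1 gives (-1)·v1 + 0·v2 = 0, so take v_2 = [0, 1]^T.
V = [v_1 v_2] = [[1, 0], [-1, 1]] has det V = 1, so V^{-1} = adj(V)/det V = [[1, 0], [1, 1]].
Modal coordinates z(0) = V^{-1} x(0): 1·(-3) + 0·(-2) = -3; 1·(-3) + 1·(-2) = -5; so z(0) = [-3, -5]^T.
x_1(t) = Σ_i (v_i)_1 · z_i(0) · e^{λ_i t} (row 1 of V times the modal terms).
x_1(0.25) = 1·(-3)·e^{-4·0.25} + 0·(-5)·e^{-3·0.25} = (-3)·0.367879 + 0·0.472367 = -1.1036.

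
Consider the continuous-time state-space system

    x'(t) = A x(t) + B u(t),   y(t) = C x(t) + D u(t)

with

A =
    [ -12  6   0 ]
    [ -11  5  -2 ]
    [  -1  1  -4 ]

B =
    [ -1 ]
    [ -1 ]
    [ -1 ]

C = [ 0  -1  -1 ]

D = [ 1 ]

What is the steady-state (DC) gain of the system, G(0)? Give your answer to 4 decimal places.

G(0) = C(-A)^{-1}B + D = -C A^{-1} B + D.
det A = -36, so A^{-1} = (1/-36)·adj(A) = [[1/2, -2/3, 1/3], [7/6, -4/3, 2/3], [1/6, -1/6, -1/6]]
A^{-1} B = [-1/6, -1/2, 1/6]^T
C A^{-1} B = 1/3
G(0) = D - C A^{-1} B = 1 - (1/3) = 2/3 ≈ 0.6667

0.6667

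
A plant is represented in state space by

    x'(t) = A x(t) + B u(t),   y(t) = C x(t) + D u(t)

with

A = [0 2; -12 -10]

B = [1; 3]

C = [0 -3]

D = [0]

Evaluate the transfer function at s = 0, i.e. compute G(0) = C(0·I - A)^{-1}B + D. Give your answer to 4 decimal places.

G(0) = C(-A)^{-1}B + D = -C A^{-1} B + D.
det A = 24, so A^{-1} = (1/24)·adj(A) = [[-5/12, -1/12], [1/2, 0]]
A^{-1} B = [-2/3, 1/2]^T
C A^{-1} B = -3/2
G(0) = D - C A^{-1} B = 0 - (-3/2) = 3/2 ≈ 1.5000

1.5000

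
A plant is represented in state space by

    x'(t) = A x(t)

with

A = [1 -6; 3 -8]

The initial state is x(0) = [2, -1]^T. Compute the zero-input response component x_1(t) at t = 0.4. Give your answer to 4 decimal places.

2.1546

det(sI - A) = s^2 - (tr A)s + det A, with tr A = 1 + (-8) = -7 and det A = 1·(-8) - (-6)·3 = -8 - (-18) = 10.
So p(s) = det(sI - A) = s^2 + 7s + 10.
Factor s^2 + 7s + 10: two numbers with sum -7 and product 10 are -2 and -5, so s^2 + 7s + 10 = (s + 2)(s + 5).
Hence p(s) = (s + 2) (s + 5), with roots -5, -2.
The eigenvalues -5, -2 are distinct and real, so A is diagonalisable and x(t) = e^{At} x(0) = V diag(e^{λ_i t}) V^{-1} x(0), where the columns of V are the eigenvectors.
λ = -5: A - (-5)I = [[6, -6], [3, -3]]. Row 1 gives 6·v1 + (-6)·v2 = 0, so take v_1 = [-1, -1]^T.
λ = -2: A - (-2)I = [[3, -6], [3, -6]]. Row 1 gives 3·v1 + (-6)·v2 = 0, so take v_2 = [-2, -1]^T.
V = [v_1 v_2] = [[-1, -2], [-1, -1]] has det V = -1, so V^{-1} = adj(V)/det V = [[1, -2], [-1, 1]].
Modal coordinates z(0) = V^{-1} x(0): 1·2 + (-2)·(-1) = 4; (-1)·2 + 1·(-1) = -3; so z(0) = [4, -3]^T.
x_1(t) = Σ_i (v_i)_1 · z_i(0) · e^{λ_i t} (row 1 of V times the modal terms).
x_1(0.4) = (-1)·4·e^{-5·0.4} + (-2)·(-3)·e^{-2·0.4} = (-4)·0.135335 + 6·0.449329 = 2.1546.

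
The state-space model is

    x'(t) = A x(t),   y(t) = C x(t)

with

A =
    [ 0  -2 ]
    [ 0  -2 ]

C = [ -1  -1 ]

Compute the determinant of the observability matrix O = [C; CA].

CA = [[0, 4]]
Observability matrix O = [C; CA] = [[-1, -1], [0, 4]]
det(O) = (-1)·4 - (-1)·0 = -4 - 0 = -4
Since det(O) ≠ 0, rank(O) = 2 and the system is completely observable.

-4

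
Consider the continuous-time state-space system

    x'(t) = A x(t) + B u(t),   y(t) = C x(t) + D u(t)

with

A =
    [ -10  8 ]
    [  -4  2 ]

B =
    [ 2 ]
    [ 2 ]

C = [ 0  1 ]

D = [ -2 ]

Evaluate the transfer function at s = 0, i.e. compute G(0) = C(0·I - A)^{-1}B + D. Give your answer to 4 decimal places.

G(0) = C(-A)^{-1}B + D = -C A^{-1} B + D.
det A = 12, so A^{-1} = (1/12)·adj(A) = [[1/6, -2/3], [1/3, -5/6]]
A^{-1} B = [-1, -1]^T
C A^{-1} B = -1
G(0) = D - C A^{-1} B = -2 - (-1) = -1

-1.0000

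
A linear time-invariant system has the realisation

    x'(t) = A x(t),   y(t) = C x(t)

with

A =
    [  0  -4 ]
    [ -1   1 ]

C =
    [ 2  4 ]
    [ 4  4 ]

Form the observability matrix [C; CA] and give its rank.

2

CA = [[-4, -4], [-4, -12]]
Observability matrix O = [C; CA] = [[2, 4], [4, 4], [-4, -4], [-4, -12]]
Take the 2×2 submatrix of O formed by rows 1, 2: [[2, 4], [4, 4]]. Its determinant is 2·4 - 4·4 = 8 - 16 = -8 ≠ 0.
So rank(O) ≥ 2; since O has 2 columns, rank(O) = 2.
rank(O) = 2 = n, so the pair (A, C) is completely observable.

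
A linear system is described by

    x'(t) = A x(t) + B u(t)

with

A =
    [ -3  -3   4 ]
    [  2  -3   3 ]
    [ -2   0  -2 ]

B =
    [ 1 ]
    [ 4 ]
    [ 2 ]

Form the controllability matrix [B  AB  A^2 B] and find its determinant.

640

AB = [[-7], [-4], [-6]]
A^2B = [[9], [-20], [26]]
Controllability matrix C = [B  AB  A^2B] = [[1, -7, 9], [4, -4, -20], [2, -6, 26]]
Expanding along the first row, det(C) = 1·((-4)·26 - (-20)·(-6)) - (-7)·(4·26 - (-20)·2) + 9·(4·(-6) - (-4)·2) = 1·(-224) - (-7)·144 + 9·(-16) = 640
Since det(C) ≠ 0, rank(C) = 3 and the system is completely controllable.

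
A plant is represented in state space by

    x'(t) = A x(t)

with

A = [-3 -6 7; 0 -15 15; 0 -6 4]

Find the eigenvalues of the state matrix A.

det(sI - A) = s^3 - (tr A)s^2 + (M11 + M22 + M33)s - det A, where Mii is the 2×2 principal minor of A obtained by deleting row i and column i.
tr A = (-3) + (-15) + 4 = -14; M11 = (-15)·4 - 15·(-6) = -60 - (-90) = 30; M22 = (-3)·4 - 7·0 = -12 - 0 = -12; M33 = (-3)·(-15) - (-6)·0 = 45 - 0 = 45; sum of minors = 63.
det A = (-3)·((-15)·4 - 15·(-6)) - (-6)·(0·4 - 15·0) + 7·(0·(-6) - (-15)·0) = (-3)·30 - (-6)·0 + 7·0 = -90.
So p(s) = det(sI - A) = s^3 + 14s^2 + 63s + 90.
Rational-root test: any integer root divides 90. Testing small divisors, s = -3 works: p(-3) = -27 + 126 + (-189) + 90 = 0, so (s + 3) is a factor.
Dividing, p(s) = (s + 3)(s^2 + 11s + 30).
Factor s^2 + 11s + 30: two numbers with sum -11 and product 30 are -5 and -6, so s^2 + 11s + 30 = (s + 5)(s + 6).
Hence p(s) = (s + 3) (s + 5) (s + 6), with roots -6, -5, -3.
All eigenvalues have negative real part, so the system is asymptotically stable.

-6, -5, -3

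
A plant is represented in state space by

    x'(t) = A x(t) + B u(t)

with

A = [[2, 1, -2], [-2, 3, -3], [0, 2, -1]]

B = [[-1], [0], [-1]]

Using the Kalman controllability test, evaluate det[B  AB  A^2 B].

-18

AB = [[0], [5], [1]]
A^2B = [[3], [12], [9]]
Controllability matrix C = [B  AB  A^2B] = [[-1, 0, 3], [0, 5, 12], [-1, 1, 9]]
Expanding along the first row, det(C) = (-1)·(5·9 - 12·1) - 0·(0·9 - 12·(-1)) + 3·(0·1 - 5·(-1)) = (-1)·33 - 0·12 + 3·5 = -18
Since det(C) ≠ 0, rank(C) = 3 and the system is completely controllable.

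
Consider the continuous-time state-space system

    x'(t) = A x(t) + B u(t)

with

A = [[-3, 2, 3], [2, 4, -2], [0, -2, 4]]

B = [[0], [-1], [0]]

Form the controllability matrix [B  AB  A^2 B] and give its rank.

3

AB = [[-2], [-4], [2]]
A^2B = [[4], [-24], [16]]
Controllability matrix C = [B  AB  A^2B] = [[0, -2, 4], [-1, -4, -24], [0, 2, 16]]
det(C) = 0·((-4)·16 - (-24)·2) - (-2)·((-1)·16 - (-24)·0) + 4·((-1)·2 - (-4)·0) = 0·(-16) - (-2)·(-16) + 4·(-2) = -40 ≠ 0, so rank(C) = 3.
rank(C) = 3 = n, so the pair (A, B) is completely controllable.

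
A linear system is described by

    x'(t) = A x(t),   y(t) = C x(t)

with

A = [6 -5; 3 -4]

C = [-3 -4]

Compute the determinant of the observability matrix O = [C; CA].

-213

CA = [[-30, 31]]
Observability matrix O = [C; CA] = [[-3, -4], [-30, 31]]
det(O) = (-3)·31 - (-4)·(-30) = -93 - 120 = -213
Since det(O) ≠ 0, rank(O) = 2 and the system is completely observable.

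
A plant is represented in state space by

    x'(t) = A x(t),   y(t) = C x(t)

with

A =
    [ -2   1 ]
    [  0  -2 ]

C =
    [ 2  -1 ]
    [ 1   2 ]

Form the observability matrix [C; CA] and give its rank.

CA = [[-4, 4], [-2, -3]]
Observability matrix O = [C; CA] = [[2, -1], [1, 2], [-4, 4], [-2, -3]]
Take the 2×2 submatrix of O formed by rows 1, 2: [[2, -1], [1, 2]]. Its determinant is 2·2 - (-1)·1 = 4 - (-1) = 5 ≠ 0.
So rank(O) ≥ 2; since O has 2 columns, rank(O) = 2.
rank(O) = 2 = n, so the pair (A, C) is completely observable.

2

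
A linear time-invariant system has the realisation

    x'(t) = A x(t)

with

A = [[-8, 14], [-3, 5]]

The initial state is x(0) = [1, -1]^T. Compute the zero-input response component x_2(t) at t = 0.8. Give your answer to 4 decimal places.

-2.6762

det(sI - A) = s^2 - (tr A)s + det A, with tr A = (-8) + 5 = -3 and det A = (-8)·5 - 14·(-3) = -40 - (-42) = 2.
So p(s) = det(sI - A) = s^2 + 3s + 2.
Factor s^2 + 3s + 2: two numbers with sum -3 and product 2 are -1 and -2, so s^2 + 3s + 2 = (s + 1)(s + 2).
Hence p(s) = (s + 1) (s + 2), with roots -2, -1.
The eigenvalues -2, -1 are distinct and real, so A is diagonalisable and x(t) = e^{At} x(0) = V diag(e^{λ_i t}) V^{-1} x(0), where the columns of V are the eigenvectors.
λ = -2: A - (-2)I = [[-6, 14], [-3, 7]]. Row 1 gives (-6)·v1 + 14·v2 = 0, so take v_1 = [7, 3]^T.
λ = -1: A - (-1)I = [[-7, 14], [-3, 6]]. Row 1 gives (-7)·v1 + 14·v2 = 0, so take v_2 = [2, 1]^T.
V = [v_1 v_2] = [[7, 2], [3, 1]] has det V = 1, so V^{-1} = adj(V)/det V = [[1, -2], [-3, 7]].
Modal coordinates z(0) = V^{-1} x(0): 1·1 + (-2)·(-1) = 3; (-3)·1 + 7·(-1) = -10; so z(0) = [3, -10]^T.
x_2(t) = Σ_i (v_i)_2 · z_i(0) · e^{λ_i t} (row 2 of V times the modal terms).
x_2(0.8) = 3·3·e^{-2·0.8} + 1·(-10)·e^{-1·0.8} = 9·0.201897 + (-10)·0.449329 = -2.6762.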